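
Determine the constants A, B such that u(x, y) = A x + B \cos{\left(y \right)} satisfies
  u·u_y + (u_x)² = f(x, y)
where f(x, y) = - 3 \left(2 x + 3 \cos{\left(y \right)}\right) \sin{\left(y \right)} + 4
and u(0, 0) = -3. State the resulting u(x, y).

Substitute the ansatz u = A x + B \cos{\left(y \right)} into the left-hand side.
Derivatives of the ansatz:
  u_y = - B \sin{\left(y \right)}
  u_x = A
Term by term:
  u·u_y = - A B x \sin{\left(y \right)} - B^{2} \sin{\left(y \right)} \cos{\left(y \right)}
  (u_x)² = A^{2}
So the left-hand side equals
  A^{2} - A B x \sin{\left(y \right)} - B^{2} \sin{\left(y \right)} \cos{\left(y \right)}
This must equal f(x, y) identically; expanded, f = - 6 x \sin{\left(y \right)} - 9 \sin{\left(y \right)} \cos{\left(y \right)} + 4.
Matching coefficients of the independent functions:
  [constant term]:  A^{2} = 4
  [x \sin{\left(y \right)}]:  - A B = -6
  [\sin{\left(y \right)} \cos{\left(y \right)}]:  - B^{2} = -9
These equations allow (A, B) = (-2, -3) or (2, 3).
Impose the point condition(s):
  u(0, 0) = -3  ⟹  B = -3
Only A = -2, B = -3 satisfies everything.
Hence u(x, y) = - 2 x - 3 \cos{\left(y \right)}.

Answer: u(x, y) = - 2 x - 3 \cos{\left(y \right)}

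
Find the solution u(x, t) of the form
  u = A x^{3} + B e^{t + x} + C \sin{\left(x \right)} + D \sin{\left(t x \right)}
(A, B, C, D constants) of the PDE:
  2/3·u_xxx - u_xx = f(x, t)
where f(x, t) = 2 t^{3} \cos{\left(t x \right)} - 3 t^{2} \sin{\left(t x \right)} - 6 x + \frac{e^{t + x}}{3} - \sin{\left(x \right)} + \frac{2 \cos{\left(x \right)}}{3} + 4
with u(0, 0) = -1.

Substitute the ansatz u = A x^{3} + B e^{t + x} + C \sin{\left(x \right)} + D \sin{\left(t x \right)} into the left-hand side.
Derivatives of the ansatz:
  u_xxx = 6 A + B e^{t} e^{x} - C \cos{\left(x \right)} - D t^{3} \cos{\left(t x \right)}
  u_xx = 6 A x + B e^{t} e^{x} - C \sin{\left(x \right)} - D t^{2} \sin{\left(t x \right)}
Term by term:
  2/3·u_xxx = 4 A + \frac{2 B e^{t} e^{x}}{3} - \frac{2 C \cos{\left(x \right)}}{3} - \frac{2 D t^{3} \cos{\left(t x \right)}}{3}
  -u_xx = - 6 A x - B e^{t} e^{x} + C \sin{\left(x \right)} + D t^{2} \sin{\left(t x \right)}
So the left-hand side equals
  - 6 A x + 4 A - \frac{B e^{t} e^{x}}{3} + C \sin{\left(x \right)} - \frac{2 C \cos{\left(x \right)}}{3} - \frac{2 D t^{3} \cos{\left(t x \right)}}{3} + D t^{2} \sin{\left(t x \right)}
This must equal f(x, t) identically; expanded, f = 2 t^{3} \cos{\left(t x \right)} - 3 t^{2} \sin{\left(t x \right)} - 6 x + \frac{e^{t} e^{x}}{3} - \sin{\left(x \right)} + \frac{2 \cos{\left(x \right)}}{3} + 4.
Matching coefficients of the independent functions:
  [constant term]:  4 A = 4
  [x]:  - 6 A = -6
  [t^{2} \sin{\left(t x \right)}]:  D = -3
  [t^{3} \cos{\left(t x \right)}]:  - \frac{2 D}{3} = 2
  [e^{t} e^{x}]:  - \frac{B}{3} = \frac{1}{3}
  [\sin{\left(x \right)}]:  C = -1
  [\cos{\left(x \right)}]:  - \frac{2 C}{3} = \frac{2}{3}
Solving: A = 1, B = -1, C = -1, D = -3.
Check against the point condition:
  u(0, 0) = -1  ⟹  B = -1  ✓
Hence u(x, t) = x^{3} - e^{t + x} - \sin{\left(x \right)} - 3 \sin{\left(t x \right)}.

Answer: u(x, t) = x^{3} - e^{t + x} - \sin{\left(x \right)} - 3 \sin{\left(t x \right)}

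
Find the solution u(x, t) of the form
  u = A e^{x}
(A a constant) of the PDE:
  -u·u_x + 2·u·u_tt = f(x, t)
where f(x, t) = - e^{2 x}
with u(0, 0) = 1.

Substitute the ansatz u = A e^{x} into the left-hand side.
Derivatives of the ansatz:
  u_x = A e^{x}
  u_tt = 0
Term by term:
  -u·u_x = - A^{2} e^{2 x}
  2·u·u_tt = 0
So the left-hand side equals
  - A^{2} e^{2 x}
This must equal f(x, t) = - e^{2 x} identically.
Matching coefficients of the independent functions:
  [e^{2 x}]:  - A^{2} = -1
These equations allow (A) = (-1) or (1).
Impose the point condition(s):
  u(0, 0) = 1  ⟹  A = 1
Only A = 1 satisfies everything.
Hence u(x, t) = e^{x}.

Answer: u(x, t) = e^{x}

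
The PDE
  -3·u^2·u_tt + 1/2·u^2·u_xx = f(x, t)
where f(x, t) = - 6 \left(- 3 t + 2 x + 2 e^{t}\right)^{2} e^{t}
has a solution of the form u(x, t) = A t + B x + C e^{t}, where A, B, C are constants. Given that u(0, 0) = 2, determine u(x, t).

Answer: u(x, t) = - 3 t + 2 x + 2 e^{t}

Derivation:
Substitute the ansatz u = A t + B x + C e^{t} into the left-hand side.
Derivatives of the ansatz:
  u_tt = C e^{t}
  u_xx = 0
Term by term:
  -3·u^2·u_tt = - 3 A^{2} C t^{2} e^{t} - 6 A B C t x e^{t} - 6 A C^{2} t e^{2 t} - 3 B^{2} C x^{2} e^{t} - 6 B C^{2} x e^{2 t} - 3 C^{3} e^{3 t}
  1/2·u^2·u_xx = 0
So the left-hand side equals
  - 3 A^{2} C t^{2} e^{t} - 6 A B C t x e^{t} - 6 A C^{2} t e^{2 t} - 3 B^{2} C x^{2} e^{t} - 6 B C^{2} x e^{2 t} - 3 C^{3} e^{3 t}
This must equal f(x, t) identically; expanded, f = - 54 t^{2} e^{t} + 72 t x e^{t} + 72 t e^{2 t} - 24 x^{2} e^{t} - 48 x e^{2 t} - 24 e^{3 t}.
Matching coefficients of the independent functions:
  [t e^{2 t}]:  - 6 A C^{2} = 72
  [t^{2} e^{t}]:  - 3 A^{2} C = -54
  [x e^{2 t}]:  - 6 B C^{2} = -48
  [x^{2} e^{t}]:  - 3 B^{2} C = -24
  [t x e^{t}]:  - 6 A B C = 72
  [e^{3 t}]:  - 3 C^{3} = -24
Solving: A = -3, B = 2, C = 2.
Check against the point condition:
  u(0, 0) = 2  ⟹  C = 2  ✓
Hence u(x, t) = - 3 t + 2 x + 2 e^{t}.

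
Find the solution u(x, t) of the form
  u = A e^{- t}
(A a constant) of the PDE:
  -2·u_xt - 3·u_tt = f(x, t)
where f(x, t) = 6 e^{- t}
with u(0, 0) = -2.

Substitute the ansatz u = A e^{- t} into the left-hand side.
Derivatives of the ansatz:
  u_xt = 0
  u_tt = A e^{- t}
Term by term:
  -2·u_xt = 0
  -3·u_tt = - 3 A e^{- t}
So the left-hand side equals
  - 3 A e^{- t}
This must equal f(x, t) = 6 e^{- t} identically.
Matching coefficients of the independent functions:
  [e^{- t}]:  - 3 A = 6
Solving: A = -2.
Check against the point condition:
  u(0, 0) = -2  ⟹  A = -2  ✓
Hence u(x, t) = - 2 e^{- t}.

Answer: u(x, t) = - 2 e^{- t}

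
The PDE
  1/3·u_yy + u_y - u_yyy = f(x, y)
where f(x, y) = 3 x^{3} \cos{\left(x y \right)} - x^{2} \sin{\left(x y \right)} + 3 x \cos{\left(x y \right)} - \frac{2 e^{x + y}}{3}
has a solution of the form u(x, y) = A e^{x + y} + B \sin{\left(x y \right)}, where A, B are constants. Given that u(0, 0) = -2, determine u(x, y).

Substitute the ansatz u = A e^{x + y} + B \sin{\left(x y \right)} into the left-hand side.
Derivatives of the ansatz:
  u_yy = A e^{x} e^{y} - B x^{2} \sin{\left(x y \right)}
  u_y = A e^{x} e^{y} + B x \cos{\left(x y \right)}
  u_yyy = A e^{x} e^{y} - B x^{3} \cos{\left(x y \right)}
Term by term:
  1/3·u_yy = \frac{A e^{x} e^{y}}{3} - \frac{B x^{2} \sin{\left(x y \right)}}{3}
  u_y = A e^{x} e^{y} + B x \cos{\left(x y \right)}
  -u_yyy = - A e^{x} e^{y} + B x^{3} \cos{\left(x y \right)}
So the left-hand side equals
  \frac{A e^{x} e^{y}}{3} + B x^{3} \cos{\left(x y \right)} - \frac{B x^{2} \sin{\left(x y \right)}}{3} + B x \cos{\left(x y \right)}
This must equal f(x, y) identically; expanded, f = 3 x^{3} \cos{\left(x y \right)} - x^{2} \sin{\left(x y \right)} + 3 x \cos{\left(x y \right)} - \frac{2 e^{x} e^{y}}{3}.
Matching coefficients of the independent functions:
  [x \cos{\left(x y \right)}, x^{3} \cos{\left(x y \right)}]:  B = 3
  [x^{2} \sin{\left(x y \right)}]:  - \frac{B}{3} = -1
  [e^{x} e^{y}]:  \frac{A}{3} = - \frac{2}{3}
Solving: A = -2, B = 3.
Check against the point condition:
  u(0, 0) = -2  ⟹  A = -2  ✓
Hence u(x, y) = - 2 e^{x + y} + 3 \sin{\left(x y \right)}.

Answer: u(x, y) = - 2 e^{x + y} + 3 \sin{\left(x y \right)}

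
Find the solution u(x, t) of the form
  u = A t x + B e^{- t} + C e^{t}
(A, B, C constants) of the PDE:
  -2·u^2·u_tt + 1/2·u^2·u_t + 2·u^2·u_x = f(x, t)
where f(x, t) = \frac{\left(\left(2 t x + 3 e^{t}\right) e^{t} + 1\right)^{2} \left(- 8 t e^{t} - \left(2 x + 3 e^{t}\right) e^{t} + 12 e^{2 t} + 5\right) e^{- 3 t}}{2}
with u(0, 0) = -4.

Substitute the ansatz u = A t x + B e^{- t} + C e^{t} into the left-hand side.
Derivatives of the ansatz:
  u_tt = B e^{- t} + C e^{t}
  u_t = A x - B e^{- t} + C e^{t}
  u_x = A t
Term by term:
  -2·u^2·u_tt = - 2 A^{2} B t^{2} x^{2} e^{- t} - 2 A^{2} C t^{2} x^{2} e^{t} - 4 A B^{2} t x e^{- 2 t} - 8 A B C t x - 4 A C^{2} t x e^{2 t} - 2 B^{3} e^{- 3 t} - 6 B^{2} C e^{- t} - 6 B C^{2} e^{t} - 2 C^{3} e^{3 t}
  1/2·u^2·u_t = \frac{A^{3} t^{2} x^{3}}{2} - \frac{A^{2} B t^{2} x^{2} e^{- t}}{2} + A^{2} B t x^{2} e^{- t} + \frac{A^{2} C t^{2} x^{2} e^{t}}{2} + A^{2} C t x^{2} e^{t} - A B^{2} t x e^{- 2 t} + \frac{A B^{2} x e^{- 2 t}}{2} + A B C x + A C^{2} t x e^{2 t} + \frac{A C^{2} x e^{2 t}}{2} - \frac{B^{3} e^{- 3 t}}{2} - \frac{B^{2} C e^{- t}}{2} + \frac{B C^{2} e^{t}}{2} + \frac{C^{3} e^{3 t}}{2}
  2·u^2·u_x = 2 A^{3} t^{3} x^{2} + 4 A^{2} B t^{2} x e^{- t} + 4 A^{2} C t^{2} x e^{t} + 2 A B^{2} t e^{- 2 t} + 4 A B C t + 2 A C^{2} t e^{2 t}
So the left-hand side equals
  2 A^{3} t^{3} x^{2} + \frac{A^{3} t^{2} x^{3}}{2} - \frac{5 A^{2} B t^{2} x^{2} e^{- t}}{2} + 4 A^{2} B t^{2} x e^{- t} + A^{2} B t x^{2} e^{- t} - \frac{3 A^{2} C t^{2} x^{2} e^{t}}{2} + 4 A^{2} C t^{2} x e^{t} + A^{2} C t x^{2} e^{t} - 5 A B^{2} t x e^{- 2 t} + 2 A B^{2} t e^{- 2 t} + \frac{A B^{2} x e^{- 2 t}}{2} - 8 A B C t x + 4 A B C t + A B C x - 3 A C^{2} t x e^{2 t} + 2 A C^{2} t e^{2 t} + \frac{A C^{2} x e^{2 t}}{2} - \frac{5 B^{3} e^{- 3 t}}{2} - \frac{13 B^{2} C e^{- t}}{2} - \frac{11 B C^{2} e^{t}}{2} - \frac{3 C^{3} e^{3 t}}{2}
This must equal f(x, t) identically; expanded, f = - 16 t^{3} x^{2} - 4 t^{2} x^{3} + 18 t^{2} x^{2} e^{t} + 10 t^{2} x^{2} e^{- t} - 48 t^{2} x e^{t} - 16 t^{2} x e^{- t} - 12 t x^{2} e^{t} - 4 t x^{2} e^{- t} + 54 t x e^{2 t} + 48 t x + 10 t x e^{- 2 t} - 36 t e^{2 t} - 24 t - 4 t e^{- 2 t} - 9 x e^{2 t} - 6 x - x e^{- 2 t} + \frac{81 e^{3 t}}{2} + \frac{99 e^{t}}{2} + \frac{39 e^{- t}}{2} + \frac{5 e^{- 3 t}}{2}.
Matching coefficients of the independent functions:
(each divided by its leading coefficient; functions giving the same equation are listed together)
  [t, x, t x]:  A B C + 6 = 0
  [t e^{- 2 t}, x e^{- 2 t}, t x e^{- 2 t}]:  A B^{2} + 2 = 0
  [t e^{2 t}, x e^{2 t}, t x e^{2 t}]:  A C^{2} + 18 = 0
  [t^{2} x^{3}, t^{3} x^{2}]:  A^{3} + 8 = 0
  [t x^{2} e^{- t}, t^{2} x e^{- t}, t^{2} x^{2} e^{- t}]:  A^{2} B + 4 = 0
  [t x^{2} e^{t}, t^{2} x e^{t}, t^{2} x^{2} e^{t}]:  A^{2} C + 12 = 0
  [e^{- 3 t}]:  B^{3} + 1 = 0
  [e^{- t}]:  B^{2} C + 3 = 0
  [e^{t}]:  B C^{2} + 9 = 0
  [e^{3 t}]:  C^{3} + 27 = 0
Solving: A = -2, B = -1, C = -3.
Check against the point condition:
  u(0, 0) = -4  ⟹  B + C = -4  ✓
Hence u(x, t) = - 2 t x - 3 e^{t} - e^{- t}.

Answer: u(x, t) = - 2 t x - 3 e^{t} - e^{- t}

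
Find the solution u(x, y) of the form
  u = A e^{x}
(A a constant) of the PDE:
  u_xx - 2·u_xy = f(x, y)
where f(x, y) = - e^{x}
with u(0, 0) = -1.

Substitute the ansatz u = A e^{x} into the left-hand side.
Derivatives of the ansatz:
  u_xx = A e^{x}
  u_xy = 0
Term by term:
  u_xx = A e^{x}
  -2·u_xy = 0
So the left-hand side equals
  A e^{x}
This must equal f(x, y) = - e^{x} identically.
Matching coefficients of the independent functions:
  [e^{x}]:  A = -1
Solving: A = -1.
Check against the point condition:
  u(0, 0) = -1  ⟹  A = -1  ✓
Hence u(x, y) = - e^{x}.

Answer: u(x, y) = - e^{x}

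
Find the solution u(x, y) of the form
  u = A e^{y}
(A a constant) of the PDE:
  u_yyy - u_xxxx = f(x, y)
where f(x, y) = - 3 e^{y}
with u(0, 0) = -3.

Answer: u(x, y) = - 3 e^{y}

Derivation:
Substitute the ansatz u = A e^{y} into the left-hand side.
Derivatives of the ansatz:
  u_yyy = A e^{y}
  u_xxxx = 0
Term by term:
  u_yyy = A e^{y}
  -u_xxxx = 0
So the left-hand side equals
  A e^{y}
This must equal f(x, y) = - 3 e^{y} identically.
Matching coefficients of the independent functions:
  [e^{y}]:  A = -3
Solving: A = -3.
Check against the point condition:
  u(0, 0) = -3  ⟹  A = -3  ✓
Hence u(x, y) = - 3 e^{y}.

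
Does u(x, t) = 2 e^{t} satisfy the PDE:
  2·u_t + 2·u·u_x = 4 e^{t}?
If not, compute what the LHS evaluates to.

Answer: Yes

Derivation:
Evaluate each term of the left-hand side for u = 2 e^{t}.
Derivatives:
  u_t = 2 e^{t}
  u_x = 0
Terms:
  2·u_t = 4 e^{t}
  2·u·u_x = 0
Sum: LHS = 4 e^{t}
This is exactly the given right-hand side, so u is a solution.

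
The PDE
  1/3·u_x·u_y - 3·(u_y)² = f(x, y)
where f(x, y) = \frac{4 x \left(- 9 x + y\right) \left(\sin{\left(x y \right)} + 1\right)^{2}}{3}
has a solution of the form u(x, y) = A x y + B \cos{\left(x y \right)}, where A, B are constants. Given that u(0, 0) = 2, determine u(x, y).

Answer: u(x, y) = - 2 x y + 2 \cos{\left(x y \right)}

Derivation:
Substitute the ansatz u = A x y + B \cos{\left(x y \right)} into the left-hand side.
Derivatives of the ansatz:
  u_x = A y - B y \sin{\left(x y \right)}
  u_y = A x - B x \sin{\left(x y \right)}
Term by term:
  1/3·u_x·u_y = \frac{A^{2} x y}{3} - \frac{2 A B x y \sin{\left(x y \right)}}{3} + \frac{B^{2} x y \sin^{2}{\left(x y \right)}}{3}
  -3·(u_y)² = - 3 A^{2} x^{2} + 6 A B x^{2} \sin{\left(x y \right)} - 3 B^{2} x^{2} \sin^{2}{\left(x y \right)}
So the left-hand side equals
  - 3 A^{2} x^{2} + \frac{A^{2} x y}{3} + 6 A B x^{2} \sin{\left(x y \right)} - \frac{2 A B x y \sin{\left(x y \right)}}{3} - 3 B^{2} x^{2} \sin^{2}{\left(x y \right)} + \frac{B^{2} x y \sin^{2}{\left(x y \right)}}{3}
This must equal f(x, y) identically; expanded, f = - 12 x^{2} \sin^{2}{\left(x y \right)} - 24 x^{2} \sin{\left(x y \right)} - 12 x^{2} + \frac{4 x y \sin^{2}{\left(x y \right)}}{3} + \frac{8 x y \sin{\left(x y \right)}}{3} + \frac{4 x y}{3}.
Matching coefficients of the independent functions:
  [x^{2}]:  - 3 A^{2} = -12
  [x y]:  \frac{A^{2}}{3} = \frac{4}{3}
  [x^{2} \sin{\left(x y \right)}]:  6 A B = -24
  [x^{2} \sin^{2}{\left(x y \right)}]:  - 3 B^{2} = -12
  [x y \sin{\left(x y \right)}]:  - \frac{2 A B}{3} = \frac{8}{3}
  [x y \sin^{2}{\left(x y \right)}]:  \frac{B^{2}}{3} = \frac{4}{3}
These equations allow (A, B) = (-2, 2) or (2, -2).
Impose the point condition(s):
  u(0, 0) = 2  ⟹  B = 2
Only A = -2, B = 2 satisfies everything.
Hence u(x, y) = - 2 x y + 2 \cos{\left(x y \right)}.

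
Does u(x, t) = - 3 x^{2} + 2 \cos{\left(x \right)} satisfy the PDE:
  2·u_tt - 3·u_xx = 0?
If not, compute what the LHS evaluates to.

Evaluate each term of the left-hand side for u = - 3 x^{2} + 2 \cos{\left(x \right)}.
Derivatives:
  u_tt = 0
  u_xx = - 2 \cos{\left(x \right)} - 6
Terms:
  2·u_tt = 0
  -3·u_xx = 6 \cos{\left(x \right)} + 18
Sum: LHS = 6 \cos{\left(x \right)} + 18
Given right-hand side: 0. Difference LHS − RHS = 6 \cos{\left(x \right)} + 18 ≠ 0, so u is not a solution.

Answer: No, the LHS evaluates to 6 \cos{\left(x \right)} + 18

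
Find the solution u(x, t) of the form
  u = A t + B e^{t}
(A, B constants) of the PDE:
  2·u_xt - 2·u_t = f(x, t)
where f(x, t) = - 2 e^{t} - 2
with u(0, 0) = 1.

Substitute the ansatz u = A t + B e^{t} into the left-hand side.
Derivatives of the ansatz:
  u_xt = 0
  u_t = A + B e^{t}
Term by term:
  2·u_xt = 0
  -2·u_t = - 2 A - 2 B e^{t}
So the left-hand side equals
  - 2 A - 2 B e^{t}
This must equal f(x, t) = - 2 e^{t} - 2 identically.
Matching coefficients of the independent functions:
  [constant term]:  - 2 A = -2
  [e^{t}]:  - 2 B = -2
Solving: A = 1, B = 1.
Check against the point condition:
  u(0, 0) = 1  ⟹  B = 1  ✓
Hence u(x, t) = t + e^{t}.

Answer: u(x, t) = t + e^{t}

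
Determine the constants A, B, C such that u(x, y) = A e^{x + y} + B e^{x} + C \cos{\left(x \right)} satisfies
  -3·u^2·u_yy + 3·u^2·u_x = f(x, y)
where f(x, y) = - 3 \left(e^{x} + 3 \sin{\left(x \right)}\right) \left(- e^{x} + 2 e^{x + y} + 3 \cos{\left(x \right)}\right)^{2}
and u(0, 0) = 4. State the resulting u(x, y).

Substitute the ansatz u = A e^{x + y} + B e^{x} + C \cos{\left(x \right)} into the left-hand side.
Derivatives of the ansatz:
  u_yy = A e^{x} e^{y}
  u_x = A e^{x} e^{y} + B e^{x} - C \sin{\left(x \right)}
Term by term:
  -3·u^2·u_yy = - 3 A^{3} e^{3 x} e^{3 y} - 6 A^{2} B e^{3 x} e^{2 y} - 6 A^{2} C e^{2 x} e^{2 y} \cos{\left(x \right)} - 3 A B^{2} e^{3 x} e^{y} - 6 A B C e^{2 x} e^{y} \cos{\left(x \right)} - 3 A C^{2} e^{x} e^{y} \cos^{2}{\left(x \right)}
  3·u^2·u_x = 3 A^{3} e^{3 x} e^{3 y} + 9 A^{2} B e^{3 x} e^{2 y} - 3 A^{2} C e^{2 x} e^{2 y} \sin{\left(x \right)} + 6 A^{2} C e^{2 x} e^{2 y} \cos{\left(x \right)} + 9 A B^{2} e^{3 x} e^{y} - 6 A B C e^{2 x} e^{y} \sin{\left(x \right)} + 12 A B C e^{2 x} e^{y} \cos{\left(x \right)} - 6 A C^{2} e^{x} e^{y} \sin{\left(x \right)} \cos{\left(x \right)} + 3 A C^{2} e^{x} e^{y} \cos^{2}{\left(x \right)} + 3 B^{3} e^{3 x} - 3 B^{2} C e^{2 x} \sin{\left(x \right)} + 6 B^{2} C e^{2 x} \cos{\left(x \right)} - 6 B C^{2} e^{x} \sin{\left(x \right)} \cos{\left(x \right)} + 3 B C^{2} e^{x} \cos^{2}{\left(x \right)} - 3 C^{3} \sin{\left(x \right)} \cos^{2}{\left(x \right)}
So the left-hand side equals
  3 A^{2} B e^{3 x} e^{2 y} - 3 A^{2} C e^{2 x} e^{2 y} \sin{\left(x \right)} + 6 A B^{2} e^{3 x} e^{y} - 6 A B C e^{2 x} e^{y} \sin{\left(x \right)} + 6 A B C e^{2 x} e^{y} \cos{\left(x \right)} - 6 A C^{2} e^{x} e^{y} \sin{\left(x \right)} \cos{\left(x \right)} + 3 B^{3} e^{3 x} - 3 B^{2} C e^{2 x} \sin{\left(x \right)} + 6 B^{2} C e^{2 x} \cos{\left(x \right)} - 6 B C^{2} e^{x} \sin{\left(x \right)} \cos{\left(x \right)} + 3 B C^{2} e^{x} \cos^{2}{\left(x \right)} - 3 C^{3} \sin{\left(x \right)} \cos^{2}{\left(x \right)}
This must equal f(x, y) identically; expanded, f = - 12 e^{3 x} e^{2 y} + 12 e^{3 x} e^{y} - 3 e^{3 x} - 36 e^{2 x} e^{2 y} \sin{\left(x \right)} + 36 e^{2 x} e^{y} \sin{\left(x \right)} - 36 e^{2 x} e^{y} \cos{\left(x \right)} - 9 e^{2 x} \sin{\left(x \right)} + 18 e^{2 x} \cos{\left(x \right)} - 108 e^{x} e^{y} \sin{\left(x \right)} \cos{\left(x \right)} + 54 e^{x} \sin{\left(x \right)} \cos{\left(x \right)} - 27 e^{x} \cos^{2}{\left(x \right)} - 81 \sin{\left(x \right)} \cos^{2}{\left(x \right)}.
Matching coefficients of the independent functions:
  [e^{x} \cos^{2}{\left(x \right)}]:  3 B C^{2} = -27
  [e^{2 x} \sin{\left(x \right)}]:  - 3 B^{2} C = -9
  [e^{2 x} \cos{\left(x \right)}]:  6 B^{2} C = 18
  [e^{3 x} e^{y}]:  6 A B^{2} = 12
  [e^{3 x} e^{2 y}]:  3 A^{2} B = -12
  [\sin{\left(x \right)} \cos^{2}{\left(x \right)}]:  - 3 C^{3} = -81
  [e^{x} \sin{\left(x \right)} \cos{\left(x \right)}]:  - 6 B C^{2} = 54
  [e^{2 x} e^{y} \sin{\left(x \right)}]:  - 6 A B C = 36
  [e^{2 x} e^{y} \cos{\left(x \right)}]:  6 A B C = -36
  [e^{2 x} e^{2 y} \sin{\left(x \right)}]:  - 3 A^{2} C = -36
  [e^{x} e^{y} \sin{\left(x \right)} \cos{\left(x \right)}]:  - 6 A C^{2} = -108
  [e^{3 x}]:  3 B^{3} = -3
Solving: A = 2, B = -1, C = 3.
Check against the point condition:
  u(0, 0) = 4  ⟹  A + B + C = 4  ✓
Hence u(x, y) = - e^{x} + 2 e^{x + y} + 3 \cos{\left(x \right)}.

Answer: u(x, y) = - e^{x} + 2 e^{x + y} + 3 \cos{\left(x \right)}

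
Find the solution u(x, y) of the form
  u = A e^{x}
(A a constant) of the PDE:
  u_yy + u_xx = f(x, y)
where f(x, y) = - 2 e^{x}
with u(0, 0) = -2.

Answer: u(x, y) = - 2 e^{x}

Derivation:
Substitute the ansatz u = A e^{x} into the left-hand side.
Derivatives of the ansatz:
  u_yy = 0
  u_xx = A e^{x}
Term by term:
  u_yy = 0
  u_xx = A e^{x}
So the left-hand side equals
  A e^{x}
This must equal f(x, y) = - 2 e^{x} identically.
Matching coefficients of the independent functions:
  [e^{x}]:  A = -2
Solving: A = -2.
Check against the point condition:
  u(0, 0) = -2  ⟹  A = -2  ✓
Hence u(x, y) = - 2 e^{x}.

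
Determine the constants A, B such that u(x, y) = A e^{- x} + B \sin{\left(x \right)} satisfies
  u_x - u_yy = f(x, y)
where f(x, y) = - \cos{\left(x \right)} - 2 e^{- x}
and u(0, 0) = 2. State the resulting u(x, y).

Substitute the ansatz u = A e^{- x} + B \sin{\left(x \right)} into the left-hand side.
Derivatives of the ansatz:
  u_x = - A e^{- x} + B \cos{\left(x \right)}
  u_yy = 0
Term by term:
  u_x = - A e^{- x} + B \cos{\left(x \right)}
  -u_yy = 0
So the left-hand side equals
  - A e^{- x} + B \cos{\left(x \right)}
This must equal f(x, y) = - \cos{\left(x \right)} - 2 e^{- x} identically.
Matching coefficients of the independent functions:
  [e^{- x}]:  - A = -2
  [\cos{\left(x \right)}]:  B = -1
Solving: A = 2, B = -1.
Check against the point condition:
  u(0, 0) = 2  ⟹  A = 2  ✓
Hence u(x, y) = - \sin{\left(x \right)} + 2 e^{- x}.

Answer: u(x, y) = - \sin{\left(x \right)} + 2 e^{- x}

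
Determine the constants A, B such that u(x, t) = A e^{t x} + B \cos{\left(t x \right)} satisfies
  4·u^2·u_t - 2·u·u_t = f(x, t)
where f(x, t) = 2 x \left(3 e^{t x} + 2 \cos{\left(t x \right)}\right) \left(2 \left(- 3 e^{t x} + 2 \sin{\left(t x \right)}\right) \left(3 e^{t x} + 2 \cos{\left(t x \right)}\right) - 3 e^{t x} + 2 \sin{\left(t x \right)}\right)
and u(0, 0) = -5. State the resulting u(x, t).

Substitute the ansatz u = A e^{t x} + B \cos{\left(t x \right)} into the left-hand side.
Derivatives of the ansatz:
  u_t = A x e^{t x} - B x \sin{\left(t x \right)}
Term by term:
  4·u^2·u_t = 4 A^{3} x e^{3 t x} - 4 A^{2} B x e^{2 t x} \sin{\left(t x \right)} + 8 A^{2} B x e^{2 t x} \cos{\left(t x \right)} - 8 A B^{2} x e^{t x} \sin{\left(t x \right)} \cos{\left(t x \right)} + 4 A B^{2} x e^{t x} \cos^{2}{\left(t x \right)} - 4 B^{3} x \sin{\left(t x \right)} \cos^{2}{\left(t x \right)}
  -2·u·u_t = - 2 A^{2} x e^{2 t x} + 2 A B x e^{t x} \sin{\left(t x \right)} - 2 A B x e^{t x} \cos{\left(t x \right)} + 2 B^{2} x \sin{\left(t x \right)} \cos{\left(t x \right)}
So the left-hand side equals
  4 A^{3} x e^{3 t x} - 4 A^{2} B x e^{2 t x} \sin{\left(t x \right)} + 8 A^{2} B x e^{2 t x} \cos{\left(t x \right)} - 2 A^{2} x e^{2 t x} - 8 A B^{2} x e^{t x} \sin{\left(t x \right)} \cos{\left(t x \right)} + 4 A B^{2} x e^{t x} \cos^{2}{\left(t x \right)} + 2 A B x e^{t x} \sin{\left(t x \right)} - 2 A B x e^{t x} \cos{\left(t x \right)} - 4 B^{3} x \sin{\left(t x \right)} \cos^{2}{\left(t x \right)} + 2 B^{2} x \sin{\left(t x \right)} \cos{\left(t x \right)}
This must equal f(x, t) identically; expanded, f = - 108 x e^{3 t x} + 72 x e^{2 t x} \sin{\left(t x \right)} - 144 x e^{2 t x} \cos{\left(t x \right)} - 18 x e^{2 t x} + 96 x e^{t x} \sin{\left(t x \right)} \cos{\left(t x \right)} + 12 x e^{t x} \sin{\left(t x \right)} - 48 x e^{t x} \cos^{2}{\left(t x \right)} - 12 x e^{t x} \cos{\left(t x \right)} + 32 x \sin{\left(t x \right)} \cos^{2}{\left(t x \right)} + 8 x \sin{\left(t x \right)} \cos{\left(t x \right)}.
Matching coefficients of the independent functions:
  [x e^{2 t x}]:  - 2 A^{2} = -18
  [x e^{3 t x}]:  4 A^{3} = -108
  [x e^{t x} \sin{\left(t x \right)}]:  2 A B = 12
  [x e^{t x} \cos{\left(t x \right)}]:  - 2 A B = -12
  [x e^{t x} \cos^{2}{\left(t x \right)}]:  4 A B^{2} = -48
  [x e^{2 t x} \sin{\left(t x \right)}]:  - 4 A^{2} B = 72
  [x e^{2 t x} \cos{\left(t x \right)}]:  8 A^{2} B = -144
  [x \sin{\left(t x \right)} \cos{\left(t x \right)}]:  2 B^{2} = 8
  [x \sin{\left(t x \right)} \cos^{2}{\left(t x \right)}]:  - 4 B^{3} = 32
  [x e^{t x} \sin{\left(t x \right)} \cos{\left(t x \right)}]:  - 8 A B^{2} = 96
Solving: A = -3, B = -2.
Check against the point condition:
  u(0, 0) = -5  ⟹  A + B = -5  ✓
Hence u(x, t) = - 3 e^{t x} - 2 \cos{\left(t x \right)}.

Answer: u(x, t) = - 3 e^{t x} - 2 \cos{\left(t x \right)}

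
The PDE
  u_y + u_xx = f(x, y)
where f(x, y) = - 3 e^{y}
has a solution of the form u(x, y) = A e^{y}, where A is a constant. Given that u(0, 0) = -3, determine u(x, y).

Substitute the ansatz u = A e^{y} into the left-hand side.
Derivatives of the ansatz:
  u_y = A e^{y}
  u_xx = 0
Term by term:
  u_y = A e^{y}
  u_xx = 0
So the left-hand side equals
  A e^{y}
This must equal f(x, y) = - 3 e^{y} identically.
Matching coefficients of the independent functions:
  [e^{y}]:  A = -3
Solving: A = -3.
Check against the point condition:
  u(0, 0) = -3  ⟹  A = -3  ✓
Hence u(x, y) = - 3 e^{y}.

Answer: u(x, y) = - 3 e^{y}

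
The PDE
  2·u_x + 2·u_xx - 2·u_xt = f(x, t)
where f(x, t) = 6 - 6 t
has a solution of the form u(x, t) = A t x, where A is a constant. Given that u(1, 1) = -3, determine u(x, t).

Answer: u(x, t) = - 3 t x

Derivation:
Substitute the ansatz u = A t x into the left-hand side.
Derivatives of the ansatz:
  u_x = A t
  u_xx = 0
  u_xt = A
Term by term:
  2·u_x = 2 A t
  2·u_xx = 0
  -2·u_xt = - 2 A
So the left-hand side equals
  2 A t - 2 A
This must equal f(x, t) = 6 - 6 t identically.
Matching coefficients of the independent functions:
  [constant term]:  - 2 A = 6
  [t]:  2 A = -6
Solving: A = -3.
Check against the point condition:
  u(1, 1) = -3  ⟹  A = -3  ✓
Hence u(x, t) = - 3 t x.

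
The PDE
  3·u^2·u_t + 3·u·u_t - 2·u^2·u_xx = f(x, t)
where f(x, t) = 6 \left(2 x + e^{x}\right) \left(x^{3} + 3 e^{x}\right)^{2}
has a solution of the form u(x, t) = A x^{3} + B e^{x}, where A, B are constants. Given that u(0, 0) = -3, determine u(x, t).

Answer: u(x, t) = - x^{3} - 3 e^{x}

Derivation:
Substitute the ansatz u = A x^{3} + B e^{x} into the left-hand side.
Derivatives of the ansatz:
  u_t = 0
  u_xx = 6 A x + B e^{x}
Term by term:
  3·u^2·u_t = 0
  3·u·u_t = 0
  -2·u^2·u_xx = - 12 A^{3} x^{7} - 2 A^{2} B x^{6} e^{x} - 24 A^{2} B x^{4} e^{x} - 4 A B^{2} x^{3} e^{2 x} - 12 A B^{2} x e^{2 x} - 2 B^{3} e^{3 x}
So the left-hand side equals
  - 12 A^{3} x^{7} - 2 A^{2} B x^{6} e^{x} - 24 A^{2} B x^{4} e^{x} - 4 A B^{2} x^{3} e^{2 x} - 12 A B^{2} x e^{2 x} - 2 B^{3} e^{3 x}
This must equal f(x, t) identically; expanded, f = 12 x^{7} + 6 x^{6} e^{x} + 72 x^{4} e^{x} + 36 x^{3} e^{2 x} + 108 x e^{2 x} + 54 e^{3 x}.
Matching coefficients of the independent functions:
  [x^{7}]:  - 12 A^{3} = 12
  [x e^{2 x}]:  - 12 A B^{2} = 108
  [x^{3} e^{2 x}]:  - 4 A B^{2} = 36
  [x^{4} e^{x}]:  - 24 A^{2} B = 72
  [x^{6} e^{x}]:  - 2 A^{2} B = 6
  [e^{3 x}]:  - 2 B^{3} = 54
Solving: A = -1, B = -3.
Check against the point condition:
  u(0, 0) = -3  ⟹  B = -3  ✓
Hence u(x, t) = - x^{3} - 3 e^{x}.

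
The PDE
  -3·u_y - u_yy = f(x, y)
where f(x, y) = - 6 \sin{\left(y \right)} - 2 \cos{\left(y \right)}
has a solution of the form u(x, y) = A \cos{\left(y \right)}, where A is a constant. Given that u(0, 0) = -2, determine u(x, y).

Substitute the ansatz u = A \cos{\left(y \right)} into the left-hand side.
Derivatives of the ansatz:
  u_y = - A \sin{\left(y \right)}
  u_yy = - A \cos{\left(y \right)}
Term by term:
  -3·u_y = 3 A \sin{\left(y \right)}
  -u_yy = A \cos{\left(y \right)}
So the left-hand side equals
  3 A \sin{\left(y \right)} + A \cos{\left(y \right)}
This must equal f(x, y) = - 6 \sin{\left(y \right)} - 2 \cos{\left(y \right)} identically.
Matching coefficients of the independent functions:
  [\sin{\left(y \right)}]:  3 A = -6
  [\cos{\left(y \right)}]:  A = -2
Solving: A = -2.
Check against the point condition:
  u(0, 0) = -2  ⟹  A = -2  ✓
Hence u(x, y) = - 2 \cos{\left(y \right)}.

Answer: u(x, y) = - 2 \cos{\left(y \right)}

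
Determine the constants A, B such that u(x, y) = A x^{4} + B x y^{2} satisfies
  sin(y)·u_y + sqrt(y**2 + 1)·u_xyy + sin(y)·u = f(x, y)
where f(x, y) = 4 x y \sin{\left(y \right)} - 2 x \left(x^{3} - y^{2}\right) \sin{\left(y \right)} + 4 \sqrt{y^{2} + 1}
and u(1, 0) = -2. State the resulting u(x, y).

Substitute the ansatz u = A x^{4} + B x y^{2} into the left-hand side.
Derivatives of the ansatz:
  u_y = 2 B x y
  u_xyy = 2 B
Term by term:
  sin(y)·u_y = 2 B x y \sin{\left(y \right)}
  sqrt(y**2 + 1)·u_xyy = 2 B \sqrt{y^{2} + 1}
  sin(y)·u = A x^{4} \sin{\left(y \right)} + B x y^{2} \sin{\left(y \right)}
So the left-hand side equals
  A x^{4} \sin{\left(y \right)} + B x y^{2} \sin{\left(y \right)} + 2 B x y \sin{\left(y \right)} + 2 B \sqrt{y^{2} + 1}
This must equal f(x, y) identically; expanded, f = - 2 x^{4} \sin{\left(y \right)} + 2 x y^{2} \sin{\left(y \right)} + 4 x y \sin{\left(y \right)} + 4 \sqrt{y^{2} + 1}.
Matching coefficients of the independent functions:
  [x^{4} \sin{\left(y \right)}]:  A = -2
  [x y \sin{\left(y \right)}, \sqrt{y^{2} + 1}]:  2 B = 4
  [x y^{2} \sin{\left(y \right)}]:  B = 2
Solving: A = -2, B = 2.
Check against the point condition:
  u(1, 0) = -2  ⟹  A = -2  ✓
Hence u(x, y) = - 2 x^{4} + 2 x y^{2}.

Answer: u(x, y) = - 2 x^{4} + 2 x y^{2}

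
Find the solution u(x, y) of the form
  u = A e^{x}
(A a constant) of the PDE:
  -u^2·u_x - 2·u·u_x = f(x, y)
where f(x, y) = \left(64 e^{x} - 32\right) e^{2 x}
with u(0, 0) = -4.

Answer: u(x, y) = - 4 e^{x}

Derivation:
Substitute the ansatz u = A e^{x} into the left-hand side.
Derivatives of the ansatz:
  u_x = A e^{x}
Term by term:
  -u^2·u_x = - A^{3} e^{3 x}
  -2·u·u_x = - 2 A^{2} e^{2 x}
So the left-hand side equals
  - A^{3} e^{3 x} - 2 A^{2} e^{2 x}
This must equal f(x, y) = \left(64 e^{x} - 32\right) e^{2 x} identically.
Matching coefficients of the independent functions:
  [e^{2 x}]:  - 2 A^{2} = -32
  [e^{3 x}]:  - A^{3} = 64
Solving: A = -4.
Check against the point condition:
  u(0, 0) = -4  ⟹  A = -4  ✓
Hence u(x, y) = - 4 e^{x}.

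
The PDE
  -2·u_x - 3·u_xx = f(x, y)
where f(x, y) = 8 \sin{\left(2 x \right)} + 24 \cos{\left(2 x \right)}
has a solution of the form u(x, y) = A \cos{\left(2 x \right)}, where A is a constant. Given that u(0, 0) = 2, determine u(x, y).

Substitute the ansatz u = A \cos{\left(2 x \right)} into the left-hand side.
Derivatives of the ansatz:
  u_x = - 2 A \sin{\left(2 x \right)}
  u_xx = - 4 A \cos{\left(2 x \right)}
Term by term:
  -2·u_x = 4 A \sin{\left(2 x \right)}
  -3·u_xx = 12 A \cos{\left(2 x \right)}
So the left-hand side equals
  4 A \sin{\left(2 x \right)} + 12 A \cos{\left(2 x \right)}
This must equal f(x, y) = 8 \sin{\left(2 x \right)} + 24 \cos{\left(2 x \right)} identically.
Matching coefficients of the independent functions:
  [\sin{\left(2 x \right)}]:  4 A = 8
  [\cos{\left(2 x \right)}]:  12 A = 24
Solving: A = 2.
Check against the point condition:
  u(0, 0) = 2  ⟹  A = 2  ✓
Hence u(x, y) = 2 \cos{\left(2 x \right)}.

Answer: u(x, y) = 2 \cos{\left(2 x \right)}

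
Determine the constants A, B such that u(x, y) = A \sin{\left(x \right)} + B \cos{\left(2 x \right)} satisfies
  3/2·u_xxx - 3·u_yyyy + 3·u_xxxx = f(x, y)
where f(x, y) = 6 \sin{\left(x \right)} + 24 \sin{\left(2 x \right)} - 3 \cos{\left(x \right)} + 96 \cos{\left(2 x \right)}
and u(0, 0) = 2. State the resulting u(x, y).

Substitute the ansatz u = A \sin{\left(x \right)} + B \cos{\left(2 x \right)} into the left-hand side.
Derivatives of the ansatz:
  u_xxx = - A \cos{\left(x \right)} + 8 B \sin{\left(2 x \right)}
  u_yyyy = 0
  u_xxxx = A \sin{\left(x \right)} + 16 B \cos{\left(2 x \right)}
Term by term:
  3/2·u_xxx = - \frac{3 A \cos{\left(x \right)}}{2} + 12 B \sin{\left(2 x \right)}
  -3·u_yyyy = 0
  3·u_xxxx = 3 A \sin{\left(x \right)} + 48 B \cos{\left(2 x \right)}
So the left-hand side equals
  3 A \sin{\left(x \right)} - \frac{3 A \cos{\left(x \right)}}{2} + 12 B \sin{\left(2 x \right)} + 48 B \cos{\left(2 x \right)}
This must equal f(x, y) = 6 \sin{\left(x \right)} + 24 \sin{\left(2 x \right)} - 3 \cos{\left(x \right)} + 96 \cos{\left(2 x \right)} identically.
Matching coefficients of the independent functions:
  [\sin{\left(x \right)}]:  3 A = 6
  [\sin{\left(2 x \right)}]:  12 B = 24
  [\cos{\left(x \right)}]:  - \frac{3 A}{2} = -3
  [\cos{\left(2 x \right)}]:  48 B = 96
Solving: A = 2, B = 2.
Check against the point condition:
  u(0, 0) = 2  ⟹  B = 2  ✓
Hence u(x, y) = 2 \sin{\left(x \right)} + 2 \cos{\left(2 x \right)}.

Answer: u(x, y) = 2 \sin{\left(x \right)} + 2 \cos{\left(2 x \right)}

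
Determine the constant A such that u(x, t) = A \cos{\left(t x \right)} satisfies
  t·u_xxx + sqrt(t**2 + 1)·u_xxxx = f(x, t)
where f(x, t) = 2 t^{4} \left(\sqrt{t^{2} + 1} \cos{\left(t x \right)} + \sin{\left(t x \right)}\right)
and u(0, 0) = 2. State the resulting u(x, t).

Substitute the ansatz u = A \cos{\left(t x \right)} into the left-hand side.
Derivatives of the ansatz:
  u_xxx = A t^{3} \sin{\left(t x \right)}
  u_xxxx = A t^{4} \cos{\left(t x \right)}
Term by term:
  t·u_xxx = A t^{4} \sin{\left(t x \right)}
  sqrt(t**2 + 1)·u_xxxx = A t^{4} \sqrt{t^{2} + 1} \cos{\left(t x \right)}
So the left-hand side equals
  A t^{4} \sqrt{t^{2} + 1} \cos{\left(t x \right)} + A t^{4} \sin{\left(t x \right)}
This must equal f(x, t) identically; expanded, f = 2 t^{4} \sqrt{t^{2} + 1} \cos{\left(t x \right)} + 2 t^{4} \sin{\left(t x \right)}.
Matching coefficients of the independent functions:
  [t^{4} \sin{\left(t x \right)}, t^{4} \sqrt{t^{2} + 1} \cos{\left(t x \right)}]:  A = 2
Solving: A = 2.
Check against the point condition:
  u(0, 0) = 2  ⟹  A = 2  ✓
Hence u(x, t) = 2 \cos{\left(t x \right)}.

Answer: u(x, t) = 2 \cos{\left(t x \right)}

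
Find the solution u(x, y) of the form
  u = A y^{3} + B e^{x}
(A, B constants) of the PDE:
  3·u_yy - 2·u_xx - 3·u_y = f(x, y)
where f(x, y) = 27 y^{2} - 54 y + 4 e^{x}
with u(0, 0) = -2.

Answer: u(x, y) = - 3 y^{3} - 2 e^{x}

Derivation:
Substitute the ansatz u = A y^{3} + B e^{x} into the left-hand side.
Derivatives of the ansatz:
  u_yy = 6 A y
  u_xx = B e^{x}
  u_y = 3 A y^{2}
Term by term:
  3·u_yy = 18 A y
  -2·u_xx = - 2 B e^{x}
  -3·u_y = - 9 A y^{2}
So the left-hand side equals
  - 9 A y^{2} + 18 A y - 2 B e^{x}
This must equal f(x, y) = 27 y^{2} - 54 y + 4 e^{x} identically.
Matching coefficients of the independent functions:
  [y]:  18 A = -54
  [y^{2}]:  - 9 A = 27
  [e^{x}]:  - 2 B = 4
Solving: A = -3, B = -2.
Check against the point condition:
  u(0, 0) = -2  ⟹  B = -2  ✓
Hence u(x, y) = - 3 y^{3} - 2 e^{x}.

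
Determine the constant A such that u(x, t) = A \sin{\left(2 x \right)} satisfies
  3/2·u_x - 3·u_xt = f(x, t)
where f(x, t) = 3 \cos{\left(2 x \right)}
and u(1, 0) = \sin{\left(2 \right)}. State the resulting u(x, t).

Substitute the ansatz u = A \sin{\left(2 x \right)} into the left-hand side.
Derivatives of the ansatz:
  u_x = 2 A \cos{\left(2 x \right)}
  u_xt = 0
Term by term:
  3/2·u_x = 3 A \cos{\left(2 x \right)}
  -3·u_xt = 0
So the left-hand side equals
  3 A \cos{\left(2 x \right)}
This must equal f(x, t) = 3 \cos{\left(2 x \right)} identically.
Matching coefficients of the independent functions:
  [\cos{\left(2 x \right)}]:  3 A = 3
Solving: A = 1.
Check against the point condition:
  u(1, 0) = \sin{\left(2 \right)}  ⟹  A \sin{\left(2 \right)} = \sin{\left(2 \right)}  ✓
Hence u(x, t) = \sin{\left(2 x \right)}.

Answer: u(x, t) = \sin{\left(2 x \right)}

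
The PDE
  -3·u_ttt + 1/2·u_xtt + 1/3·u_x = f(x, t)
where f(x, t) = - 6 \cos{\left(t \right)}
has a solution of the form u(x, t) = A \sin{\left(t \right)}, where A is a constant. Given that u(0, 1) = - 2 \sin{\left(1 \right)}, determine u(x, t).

Substitute the ansatz u = A \sin{\left(t \right)} into the left-hand side.
Derivatives of the ansatz:
  u_ttt = - A \cos{\left(t \right)}
  u_xtt = 0
  u_x = 0
Term by term:
  -3·u_ttt = 3 A \cos{\left(t \right)}
  1/2·u_xtt = 0
  1/3·u_x = 0
So the left-hand side equals
  3 A \cos{\left(t \right)}
This must equal f(x, t) = - 6 \cos{\left(t \right)} identically.
Matching coefficients of the independent functions:
  [\cos{\left(t \right)}]:  3 A = -6
Solving: A = -2.
Check against the point condition:
  u(0, 1) = - 2 \sin{\left(1 \right)}  ⟹  A \sin{\left(1 \right)} = - 2 \sin{\left(1 \right)}  ✓
Hence u(x, t) = - 2 \sin{\left(t \right)}.

Answer: u(x, t) = - 2 \sin{\left(t \right)}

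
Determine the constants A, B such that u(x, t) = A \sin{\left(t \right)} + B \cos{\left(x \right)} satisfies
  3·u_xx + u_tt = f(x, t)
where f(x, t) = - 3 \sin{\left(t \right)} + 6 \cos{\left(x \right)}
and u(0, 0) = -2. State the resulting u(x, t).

Substitute the ansatz u = A \sin{\left(t \right)} + B \cos{\left(x \right)} into the left-hand side.
Derivatives of the ansatz:
  u_xx = - B \cos{\left(x \right)}
  u_tt = - A \sin{\left(t \right)}
Term by term:
  3·u_xx = - 3 B \cos{\left(x \right)}
  u_tt = - A \sin{\left(t \right)}
So the left-hand side equals
  - A \sin{\left(t \right)} - 3 B \cos{\left(x \right)}
This must equal f(x, t) = - 3 \sin{\left(t \right)} + 6 \cos{\left(x \right)} identically.
Matching coefficients of the independent functions:
  [\sin{\left(t \right)}]:  - A = -3
  [\cos{\left(x \right)}]:  - 3 B = 6
Solving: A = 3, B = -2.
Check against the point condition:
  u(0, 0) = -2  ⟹  B = -2  ✓
Hence u(x, t) = 3 \sin{\left(t \right)} - 2 \cos{\left(x \right)}.

Answer: u(x, t) = 3 \sin{\left(t \right)} - 2 \cos{\left(x \right)}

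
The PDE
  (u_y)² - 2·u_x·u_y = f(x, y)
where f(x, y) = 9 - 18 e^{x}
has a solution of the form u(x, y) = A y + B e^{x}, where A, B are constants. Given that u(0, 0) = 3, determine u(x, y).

Answer: u(x, y) = 3 y + 3 e^{x}

Derivation:
Substitute the ansatz u = A y + B e^{x} into the left-hand side.
Derivatives of the ansatz:
  u_y = A
  u_x = B e^{x}
Term by term:
  (u_y)² = A^{2}
  -2·u_x·u_y = - 2 A B e^{x}
So the left-hand side equals
  A^{2} - 2 A B e^{x}
This must equal f(x, y) = 9 - 18 e^{x} identically.
Matching coefficients of the independent functions:
  [constant term]:  A^{2} = 9
  [e^{x}]:  - 2 A B = -18
These equations allow (A, B) = (-3, -3) or (3, 3).
Impose the point condition(s):
  u(0, 0) = 3  ⟹  B = 3
Only A = 3, B = 3 satisfies everything.
Hence u(x, y) = 3 y + 3 e^{x}.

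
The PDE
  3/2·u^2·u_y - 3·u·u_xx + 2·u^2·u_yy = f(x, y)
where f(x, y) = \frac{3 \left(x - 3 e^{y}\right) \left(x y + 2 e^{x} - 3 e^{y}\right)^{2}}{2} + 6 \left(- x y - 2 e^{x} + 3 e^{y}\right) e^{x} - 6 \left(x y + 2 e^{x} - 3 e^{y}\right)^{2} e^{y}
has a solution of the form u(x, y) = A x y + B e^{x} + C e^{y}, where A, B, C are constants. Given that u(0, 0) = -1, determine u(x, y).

Substitute the ansatz u = A x y + B e^{x} + C e^{y} into the left-hand side.
Derivatives of the ansatz:
  u_y = A x + C e^{y}
  u_xx = B e^{x}
  u_yy = C e^{y}
Term by term:
  3/2·u^2·u_y = \frac{3 A^{3} x^{3} y^{2}}{2} + 3 A^{2} B x^{2} y e^{x} + \frac{3 A^{2} C x^{2} y^{2} e^{y}}{2} + 3 A^{2} C x^{2} y e^{y} + \frac{3 A B^{2} x e^{2 x}}{2} + 3 A B C x y e^{x} e^{y} + 3 A B C x e^{x} e^{y} + 3 A C^{2} x y e^{2 y} + \frac{3 A C^{2} x e^{2 y}}{2} + \frac{3 B^{2} C e^{2 x} e^{y}}{2} + 3 B C^{2} e^{x} e^{2 y} + \frac{3 C^{3} e^{3 y}}{2}
  -3·u·u_xx = - 3 A B x y e^{x} - 3 B^{2} e^{2 x} - 3 B C e^{x} e^{y}
  2·u^2·u_yy = 2 A^{2} C x^{2} y^{2} e^{y} + 4 A B C x y e^{x} e^{y} + 4 A C^{2} x y e^{2 y} + 2 B^{2} C e^{2 x} e^{y} + 4 B C^{2} e^{x} e^{2 y} + 2 C^{3} e^{3 y}
So the left-hand side equals
  \frac{3 A^{3} x^{3} y^{2}}{2} + 3 A^{2} B x^{2} y e^{x} + \frac{7 A^{2} C x^{2} y^{2} e^{y}}{2} + 3 A^{2} C x^{2} y e^{y} + \frac{3 A B^{2} x e^{2 x}}{2} + 7 A B C x y e^{x} e^{y} + 3 A B C x e^{x} e^{y} - 3 A B x y e^{x} + 7 A C^{2} x y e^{2 y} + \frac{3 A C^{2} x e^{2 y}}{2} + \frac{7 B^{2} C e^{2 x} e^{y}}{2} - 3 B^{2} e^{2 x} + 7 B C^{2} e^{x} e^{2 y} - 3 B C e^{x} e^{y} + \frac{7 C^{3} e^{3 y}}{2}
This must equal f(x, y) identically; expanded, f = \frac{3 x^{3} y^{2}}{2} - \frac{21 x^{2} y^{2} e^{y}}{2} + 6 x^{2} y e^{x} - 9 x^{2} y e^{y} - 42 x y e^{x} e^{y} - 6 x y e^{x} + 63 x y e^{2 y} + 6 x e^{2 x} - 18 x e^{x} e^{y} + \frac{27 x e^{2 y}}{2} - 42 e^{2 x} e^{y} - 12 e^{2 x} + 126 e^{x} e^{2 y} + 18 e^{x} e^{y} - \frac{189 e^{3 y}}{2}.
Matching coefficients of the independent functions:
(each divided by its leading coefficient; functions giving the same equation are listed together)
  [x e^{2 x}]:  A B^{2} - 4 = 0
  [x e^{2 y}, x y e^{2 y}]:  A C^{2} - 9 = 0
  [x^{3} y^{2}]:  A^{3} - 1 = 0
  [e^{x} e^{y}]:  B C + 6 = 0
  [e^{x} e^{2 y}]:  B C^{2} - 18 = 0
  [e^{2 x} e^{y}]:  B^{2} C + 12 = 0
  [x y e^{x}]:  A B - 2 = 0
  [x e^{x} e^{y}, x y e^{x} e^{y}]:  A B C + 6 = 0
  [x^{2} y e^{x}]:  A^{2} B - 2 = 0
  [x^{2} y e^{y}, x^{2} y^{2} e^{y}]:  A^{2} C + 3 = 0
  [e^{2 x}]:  B^{2} - 4 = 0
  [e^{3 y}]:  C^{3} + 27 = 0
Solving: A = 1, B = 2, C = -3.
Check against the point condition:
  u(0, 0) = -1  ⟹  B + C = -1  ✓
Hence u(x, y) = x y + 2 e^{x} - 3 e^{y}.

Answer: u(x, y) = x y + 2 e^{x} - 3 e^{y}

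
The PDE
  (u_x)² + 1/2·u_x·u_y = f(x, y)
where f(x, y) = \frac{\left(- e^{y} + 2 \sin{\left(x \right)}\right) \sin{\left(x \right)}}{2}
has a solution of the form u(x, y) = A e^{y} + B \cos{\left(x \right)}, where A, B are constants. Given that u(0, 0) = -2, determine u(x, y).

Substitute the ansatz u = A e^{y} + B \cos{\left(x \right)} into the left-hand side.
Derivatives of the ansatz:
  u_x = - B \sin{\left(x \right)}
  u_y = A e^{y}
Term by term:
  (u_x)² = B^{2} \sin^{2}{\left(x \right)}
  1/2·u_x·u_y = - \frac{A B e^{y} \sin{\left(x \right)}}{2}
So the left-hand side equals
  - \frac{A B e^{y} \sin{\left(x \right)}}{2} + B^{2} \sin^{2}{\left(x \right)}
This must equal f(x, y) identically; expanded, f = - \frac{e^{y} \sin{\left(x \right)}}{2} + \sin^{2}{\left(x \right)}.
Matching coefficients of the independent functions:
  [e^{y} \sin{\left(x \right)}]:  - \frac{A B}{2} = - \frac{1}{2}
  [\sin^{2}{\left(x \right)}]:  B^{2} = 1
These equations allow (A, B) = (-1, -1) or (1, 1).
Impose the point condition(s):
  u(0, 0) = -2  ⟹  A + B = -2
Only A = -1, B = -1 satisfies everything.
Hence u(x, y) = - e^{y} - \cos{\left(x \right)}.

Answer: u(x, y) = - e^{y} - \cos{\left(x \right)}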